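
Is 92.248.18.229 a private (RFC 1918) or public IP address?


RFC 1918 private ranges:
  10.0.0.0/8 (10.0.0.0 - 10.255.255.255)
  172.16.0.0/12 (172.16.0.0 - 172.31.255.255)
  192.168.0.0/16 (192.168.0.0 - 192.168.255.255)
Public (not in any RFC 1918 range)


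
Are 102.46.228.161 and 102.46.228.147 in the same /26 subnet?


Mask: 255.255.255.192
102.46.228.161 AND mask = 102.46.228.128
102.46.228.147 AND mask = 102.46.228.128
Yes, same subnet (102.46.228.128)


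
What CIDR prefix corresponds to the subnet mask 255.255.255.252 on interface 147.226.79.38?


Binary: 11111111.11111111.11111111.11111100
Count leading 1s
Prefix: /30


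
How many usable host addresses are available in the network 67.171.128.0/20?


Host bits = 32 - 20 = 12
Total addresses = 2^12 = 4096
Usable = total - 2 (network and broadcast)
Usable hosts: 4094


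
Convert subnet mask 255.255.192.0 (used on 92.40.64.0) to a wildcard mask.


Subnet mask: 255.255.192.0
Wildcard = 255.255.255.255 - subnet mask
255 - 255 = 0
255 - 255 = 0
255 - 192 = 63
255 - 0 = 255
Wildcard: 0.0.63.255


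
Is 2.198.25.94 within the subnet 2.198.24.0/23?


Subnet network: 2.198.24.0
Test IP AND mask: 2.198.24.0
Yes, 2.198.25.94 is in 2.198.24.0/23


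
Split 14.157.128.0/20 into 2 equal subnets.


New prefix = 20 + 1 = 21
Each subnet has 2048 addresses
  14.157.128.0/21
  14.157.136.0/21
Subnets: 14.157.128.0/21, 14.157.136.0/21


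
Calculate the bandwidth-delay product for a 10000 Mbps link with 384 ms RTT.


BDP = bandwidth * RTT
= 10000 Mbps * 384 ms
= 10000 * 1e6 * 384 / 1000 bits
= 3840000000 bits
= 480000000 bytes
= 468750 KB
BDP = 3840000000 bits (480000000 bytes)


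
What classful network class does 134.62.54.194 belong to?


First octet: 134
Binary: 10000110
10xxxxxx -> Class B (128-191)
Class B, default mask 255.255.0.0 (/16)


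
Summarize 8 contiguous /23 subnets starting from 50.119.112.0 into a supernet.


Original prefix: /23
Number of subnets: 8 = 2^3
New prefix = 23 - 3 = 20
Supernet: 50.119.112.0/20


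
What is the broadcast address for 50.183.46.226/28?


Network: 50.183.46.224/28
Host bits = 4
Set all host bits to 1:
Broadcast: 50.183.46.239


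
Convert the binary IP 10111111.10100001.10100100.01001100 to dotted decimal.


10111111 = 191
10100001 = 161
10100100 = 164
01001100 = 76
IP: 191.161.164.76


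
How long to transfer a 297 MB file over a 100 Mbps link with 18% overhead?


Effective throughput = 100 * (1 - 18/100) = 82 Mbps
File size in Mb = 297 * 8 = 2376 Mb
Time = 2376 / 82
Time = 28.9756 seconds


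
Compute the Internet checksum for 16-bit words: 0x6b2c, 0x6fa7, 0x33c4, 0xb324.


Sum all words (with carry folding):
+ 0x6b2c = 0x6b2c
+ 0x6fa7 = 0xdad3
+ 0x33c4 = 0x0e98
+ 0xb324 = 0xc1bc
One's complement: ~0xc1bc
Checksum = 0x3e43


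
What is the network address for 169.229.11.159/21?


IP:   10101001.11100101.00001011.10011111
Mask: 11111111.11111111.11111000.00000000
AND operation:
Net:  10101001.11100101.00001000.00000000
Network: 169.229.8.0/21


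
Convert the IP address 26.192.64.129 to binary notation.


26 = 00011010
192 = 11000000
64 = 01000000
129 = 10000001
Binary: 00011010.11000000.01000000.10000001


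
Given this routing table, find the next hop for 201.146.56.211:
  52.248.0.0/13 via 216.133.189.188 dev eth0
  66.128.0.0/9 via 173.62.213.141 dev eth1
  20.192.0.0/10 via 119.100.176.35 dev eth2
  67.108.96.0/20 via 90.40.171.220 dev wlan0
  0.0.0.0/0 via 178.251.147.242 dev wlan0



Longest prefix match for 201.146.56.211:
  /13 52.248.0.0: no
  /9 66.128.0.0: no
  /10 20.192.0.0: no
  /20 67.108.96.0: no
  /0 0.0.0.0: MATCH
Selected: next-hop 178.251.147.242 via wlan0 (matched /0)


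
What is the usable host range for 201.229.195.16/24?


Network: 201.229.195.0
Broadcast: 201.229.195.255
First usable = network + 1
Last usable = broadcast - 1
Range: 201.229.195.1 to 201.229.195.254


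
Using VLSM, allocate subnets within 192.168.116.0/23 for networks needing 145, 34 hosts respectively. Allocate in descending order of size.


145 hosts -> /24 (254 usable): 192.168.116.0/24
34 hosts -> /26 (62 usable): 192.168.117.0/26
Allocation: 192.168.116.0/24 (145 hosts, 254 usable); 192.168.117.0/26 (34 hosts, 62 usable)


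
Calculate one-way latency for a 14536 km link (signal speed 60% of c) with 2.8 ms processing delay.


Speed = 0.6 * 3e5 km/s = 180000 km/s
Propagation delay = 14536 / 180000 = 0.0808 s = 80.7556 ms
Processing delay = 2.8 ms
Total one-way latency = 83.5556 ms


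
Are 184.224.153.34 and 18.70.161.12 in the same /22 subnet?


Mask: 255.255.252.0
184.224.153.34 AND mask = 184.224.152.0
18.70.161.12 AND mask = 18.70.160.0
No, different subnets (184.224.152.0 vs 18.70.160.0)


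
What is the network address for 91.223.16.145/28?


IP:   01011011.11011111.00010000.10010001
Mask: 11111111.11111111.11111111.11110000
AND operation:
Net:  01011011.11011111.00010000.10010000
Network: 91.223.16.144/28


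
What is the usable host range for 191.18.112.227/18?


Network: 191.18.64.0
Broadcast: 191.18.127.255
First usable = network + 1
Last usable = broadcast - 1
Range: 191.18.64.1 to 191.18.127.254


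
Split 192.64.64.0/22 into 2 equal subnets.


New prefix = 22 + 1 = 23
Each subnet has 512 addresses
  192.64.64.0/23
  192.64.66.0/23
Subnets: 192.64.64.0/23, 192.64.66.0/23


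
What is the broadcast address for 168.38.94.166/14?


Network: 168.36.0.0/14
Host bits = 18
Set all host bits to 1:
Broadcast: 168.39.255.255


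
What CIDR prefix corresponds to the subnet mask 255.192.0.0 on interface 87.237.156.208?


Binary: 11111111.11000000.00000000.00000000
Count leading 1s
Prefix: /10


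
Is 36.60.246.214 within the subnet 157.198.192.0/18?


Subnet network: 157.198.192.0
Test IP AND mask: 36.60.192.0
No, 36.60.246.214 is not in 157.198.192.0/18


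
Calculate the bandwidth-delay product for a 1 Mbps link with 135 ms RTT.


BDP = bandwidth * RTT
= 1 Mbps * 135 ms
= 1 * 1e6 * 135 / 1000 bits
= 135000 bits
= 16875 bytes
= 16.4795 KB
BDP = 135000 bits (16875 bytes)


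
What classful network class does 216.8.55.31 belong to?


First octet: 216
Binary: 11011000
110xxxxx -> Class C (192-223)
Class C, default mask 255.255.255.0 (/24)


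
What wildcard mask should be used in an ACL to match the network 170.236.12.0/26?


Subnet mask: 255.255.255.192
Wildcard = 255.255.255.255 - subnet mask
255 - 255 = 0
255 - 255 = 0
255 - 255 = 0
255 - 192 = 63
Wildcard: 0.0.0.63


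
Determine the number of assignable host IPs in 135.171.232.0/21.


Host bits = 32 - 21 = 11
Total addresses = 2^11 = 2048
Usable = total - 2 (network and broadcast)
Usable hosts: 2046


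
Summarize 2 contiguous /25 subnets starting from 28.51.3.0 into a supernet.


Original prefix: /25
Number of subnets: 2 = 2^1
New prefix = 25 - 1 = 24
Supernet: 28.51.3.0/24


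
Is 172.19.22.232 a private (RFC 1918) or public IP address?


RFC 1918 private ranges:
  10.0.0.0/8 (10.0.0.0 - 10.255.255.255)
  172.16.0.0/12 (172.16.0.0 - 172.31.255.255)
  192.168.0.0/16 (192.168.0.0 - 192.168.255.255)
Private (in 172.16.0.0/12)


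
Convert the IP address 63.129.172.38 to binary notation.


63 = 00111111
129 = 10000001
172 = 10101100
38 = 00100110
Binary: 00111111.10000001.10101100.00100110


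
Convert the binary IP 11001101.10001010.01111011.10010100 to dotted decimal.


11001101 = 205
10001010 = 138
01111011 = 123
10010100 = 148
IP: 205.138.123.148


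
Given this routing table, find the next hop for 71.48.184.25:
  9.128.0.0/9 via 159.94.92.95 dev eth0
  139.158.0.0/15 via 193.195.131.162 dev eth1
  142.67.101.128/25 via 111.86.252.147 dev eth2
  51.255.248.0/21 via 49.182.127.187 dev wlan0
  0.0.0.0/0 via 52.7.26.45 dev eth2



Longest prefix match for 71.48.184.25:
  /9 9.128.0.0: no
  /15 139.158.0.0: no
  /25 142.67.101.128: no
  /21 51.255.248.0: no
  /0 0.0.0.0: MATCH
Selected: next-hop 52.7.26.45 via eth2 (matched /0)


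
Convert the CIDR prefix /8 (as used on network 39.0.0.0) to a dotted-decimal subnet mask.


/8 means 8 network bits, 24 host bits
Binary: 11111111000000000000000000000000
Mask: 255.0.0.0


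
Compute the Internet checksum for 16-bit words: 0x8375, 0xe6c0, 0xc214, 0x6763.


Sum all words (with carry folding):
+ 0x8375 = 0x8375
+ 0xe6c0 = 0x6a36
+ 0xc214 = 0x2c4b
+ 0x6763 = 0x93ae
One's complement: ~0x93ae
Checksum = 0x6c51


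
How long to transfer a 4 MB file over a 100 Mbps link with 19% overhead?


Effective throughput = 100 * (1 - 19/100) = 81 Mbps
File size in Mb = 4 * 8 = 32 Mb
Time = 32 / 81
Time = 0.3951 seconds


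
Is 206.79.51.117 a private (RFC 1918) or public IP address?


RFC 1918 private ranges:
  10.0.0.0/8 (10.0.0.0 - 10.255.255.255)
  172.16.0.0/12 (172.16.0.0 - 172.31.255.255)
  192.168.0.0/16 (192.168.0.0 - 192.168.255.255)
Public (not in any RFC 1918 range)


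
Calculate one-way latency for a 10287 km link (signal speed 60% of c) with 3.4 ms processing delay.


Speed = 0.6 * 3e5 km/s = 180000 km/s
Propagation delay = 10287 / 180000 = 0.0571 s = 57.15 ms
Processing delay = 3.4 ms
Total one-way latency = 60.55 ms


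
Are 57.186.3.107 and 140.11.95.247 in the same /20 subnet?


Mask: 255.255.240.0
57.186.3.107 AND mask = 57.186.0.0
140.11.95.247 AND mask = 140.11.80.0
No, different subnets (57.186.0.0 vs 140.11.80.0)


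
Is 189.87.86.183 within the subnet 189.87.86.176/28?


Subnet network: 189.87.86.176
Test IP AND mask: 189.87.86.176
Yes, 189.87.86.183 is in 189.87.86.176/28


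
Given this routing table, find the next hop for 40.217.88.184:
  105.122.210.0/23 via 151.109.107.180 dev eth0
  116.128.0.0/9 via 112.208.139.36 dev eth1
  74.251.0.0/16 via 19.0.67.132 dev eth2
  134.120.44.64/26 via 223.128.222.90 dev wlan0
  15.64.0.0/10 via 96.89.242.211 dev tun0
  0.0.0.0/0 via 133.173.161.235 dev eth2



Longest prefix match for 40.217.88.184:
  /23 105.122.210.0: no
  /9 116.128.0.0: no
  /16 74.251.0.0: no
  /26 134.120.44.64: no
  /10 15.64.0.0: no
  /0 0.0.0.0: MATCH
Selected: next-hop 133.173.161.235 via eth2 (matched /0)


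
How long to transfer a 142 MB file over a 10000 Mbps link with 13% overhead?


Effective throughput = 10000 * (1 - 13/100) = 8700 Mbps
File size in Mb = 142 * 8 = 1136 Mb
Time = 1136 / 8700
Time = 0.1306 seconds


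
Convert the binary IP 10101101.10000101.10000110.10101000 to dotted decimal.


10101101 = 173
10000101 = 133
10000110 = 134
10101000 = 168
IP: 173.133.134.168


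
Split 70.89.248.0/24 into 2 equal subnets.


New prefix = 24 + 1 = 25
Each subnet has 128 addresses
  70.89.248.0/25
  70.89.248.128/25
Subnets: 70.89.248.0/25, 70.89.248.128/25


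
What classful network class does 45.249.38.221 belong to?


First octet: 45
Binary: 00101101
0xxxxxxx -> Class A (1-126)
Class A, default mask 255.0.0.0 (/8)


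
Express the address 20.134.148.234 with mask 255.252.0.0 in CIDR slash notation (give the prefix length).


Binary: 11111111.11111100.00000000.00000000
Count leading 1s
Prefix: /14


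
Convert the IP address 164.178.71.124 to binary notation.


164 = 10100100
178 = 10110010
71 = 01000111
124 = 01111100
Binary: 10100100.10110010.01000111.01111100


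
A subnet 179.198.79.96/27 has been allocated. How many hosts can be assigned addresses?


Host bits = 32 - 27 = 5
Total addresses = 2^5 = 32
Usable = total - 2 (network and broadcast)
Usable hosts: 30


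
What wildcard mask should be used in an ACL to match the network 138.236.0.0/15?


Subnet mask: 255.254.0.0
Wildcard = 255.255.255.255 - subnet mask
255 - 255 = 0
255 - 254 = 1
255 - 0 = 255
255 - 0 = 255
Wildcard: 0.1.255.255


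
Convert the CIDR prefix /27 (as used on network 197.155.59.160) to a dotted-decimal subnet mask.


/27 means 27 network bits, 5 host bits
Binary: 11111111111111111111111111100000
Mask: 255.255.255.224


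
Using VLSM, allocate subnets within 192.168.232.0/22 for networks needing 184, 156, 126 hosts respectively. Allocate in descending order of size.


184 hosts -> /24 (254 usable): 192.168.232.0/24
156 hosts -> /24 (254 usable): 192.168.233.0/24
126 hosts -> /25 (126 usable): 192.168.234.0/25
Allocation: 192.168.232.0/24 (184 hosts, 254 usable); 192.168.233.0/24 (156 hosts, 254 usable); 192.168.234.0/25 (126 hosts, 126 usable)


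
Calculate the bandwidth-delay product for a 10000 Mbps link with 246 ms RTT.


BDP = bandwidth * RTT
= 10000 Mbps * 246 ms
= 10000 * 1e6 * 246 / 1000 bits
= 2460000000 bits
= 307500000 bytes
= 300292.9688 KB
BDP = 2460000000 bits (307500000 bytes)


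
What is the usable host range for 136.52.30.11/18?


Network: 136.52.0.0
Broadcast: 136.52.63.255
First usable = network + 1
Last usable = broadcast - 1
Range: 136.52.0.1 to 136.52.63.254


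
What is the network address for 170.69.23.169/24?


IP:   10101010.01000101.00010111.10101001
Mask: 11111111.11111111.11111111.00000000
AND operation:
Net:  10101010.01000101.00010111.00000000
Network: 170.69.23.0/24


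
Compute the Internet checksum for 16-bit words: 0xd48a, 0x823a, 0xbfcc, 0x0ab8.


Sum all words (with carry folding):
+ 0xd48a = 0xd48a
+ 0x823a = 0x56c5
+ 0xbfcc = 0x1692
+ 0x0ab8 = 0x214a
One's complement: ~0x214a
Checksum = 0xdeb5


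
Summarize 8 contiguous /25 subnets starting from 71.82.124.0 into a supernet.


Original prefix: /25
Number of subnets: 8 = 2^3
New prefix = 25 - 3 = 22
Supernet: 71.82.124.0/22


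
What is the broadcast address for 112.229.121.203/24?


Network: 112.229.121.0/24
Host bits = 8
Set all host bits to 1:
Broadcast: 112.229.121.255


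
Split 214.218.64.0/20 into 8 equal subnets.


New prefix = 20 + 3 = 23
Each subnet has 512 addresses
  214.218.64.0/23
  214.218.66.0/23
  214.218.68.0/23
  214.218.70.0/23
  214.218.72.0/23
  214.218.74.0/23
  214.218.76.0/23
  214.218.78.0/23
Subnets: 214.218.64.0/23, 214.218.66.0/23, 214.218.68.0/23, 214.218.70.0/23, 214.218.72.0/23, 214.218.74.0/23, 214.218.76.0/23, 214.218.78.0/23


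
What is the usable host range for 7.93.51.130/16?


Network: 7.93.0.0
Broadcast: 7.93.255.255
First usable = network + 1
Last usable = broadcast - 1
Range: 7.93.0.1 to 7.93.255.254


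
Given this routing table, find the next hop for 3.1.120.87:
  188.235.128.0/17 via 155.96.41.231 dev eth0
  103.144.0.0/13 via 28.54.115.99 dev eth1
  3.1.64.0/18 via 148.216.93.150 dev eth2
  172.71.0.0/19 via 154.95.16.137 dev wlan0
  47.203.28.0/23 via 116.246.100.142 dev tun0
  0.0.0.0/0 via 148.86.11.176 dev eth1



Longest prefix match for 3.1.120.87:
  /17 188.235.128.0: no
  /13 103.144.0.0: no
  /18 3.1.64.0: MATCH
  /19 172.71.0.0: no
  /23 47.203.28.0: no
  /0 0.0.0.0: MATCH
Selected: next-hop 148.216.93.150 via eth2 (matched /18)


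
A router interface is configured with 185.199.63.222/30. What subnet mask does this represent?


/30 means 30 network bits, 2 host bits
Binary: 11111111111111111111111111111100
Mask: 255.255.255.252


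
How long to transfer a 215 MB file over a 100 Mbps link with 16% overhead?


Effective throughput = 100 * (1 - 16/100) = 84 Mbps
File size in Mb = 215 * 8 = 1720 Mb
Time = 1720 / 84
Time = 20.4762 seconds


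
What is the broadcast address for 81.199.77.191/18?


Network: 81.199.64.0/18
Host bits = 14
Set all host bits to 1:
Broadcast: 81.199.127.255


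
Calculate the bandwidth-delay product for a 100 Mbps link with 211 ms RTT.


BDP = bandwidth * RTT
= 100 Mbps * 211 ms
= 100 * 1e6 * 211 / 1000 bits
= 21100000 bits
= 2637500 bytes
= 2575.6836 KB
BDP = 21100000 bits (2637500 bytes)


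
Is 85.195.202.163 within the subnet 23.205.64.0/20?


Subnet network: 23.205.64.0
Test IP AND mask: 85.195.192.0
No, 85.195.202.163 is not in 23.205.64.0/20


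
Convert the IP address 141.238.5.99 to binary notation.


141 = 10001101
238 = 11101110
5 = 00000101
99 = 01100011
Binary: 10001101.11101110.00000101.01100011


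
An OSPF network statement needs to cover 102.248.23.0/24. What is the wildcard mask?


Subnet mask: 255.255.255.0
Wildcard = 255.255.255.255 - subnet mask
255 - 255 = 0
255 - 255 = 0
255 - 255 = 0
255 - 0 = 255
Wildcard: 0.0.0.255


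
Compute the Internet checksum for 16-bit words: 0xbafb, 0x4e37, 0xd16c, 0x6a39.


Sum all words (with carry folding):
+ 0xbafb = 0xbafb
+ 0x4e37 = 0x0933
+ 0xd16c = 0xda9f
+ 0x6a39 = 0x44d9
One's complement: ~0x44d9
Checksum = 0xbb26


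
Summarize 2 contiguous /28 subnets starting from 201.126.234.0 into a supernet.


Original prefix: /28
Number of subnets: 2 = 2^1
New prefix = 28 - 1 = 27
Supernet: 201.126.234.0/27


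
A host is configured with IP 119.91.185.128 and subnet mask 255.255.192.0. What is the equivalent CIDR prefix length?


Binary: 11111111.11111111.11000000.00000000
Count leading 1s
Prefix: /18


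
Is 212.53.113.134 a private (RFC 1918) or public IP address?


RFC 1918 private ranges:
  10.0.0.0/8 (10.0.0.0 - 10.255.255.255)
  172.16.0.0/12 (172.16.0.0 - 172.31.255.255)
  192.168.0.0/16 (192.168.0.0 - 192.168.255.255)
Public (not in any RFC 1918 range)


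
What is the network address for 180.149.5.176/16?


IP:   10110100.10010101.00000101.10110000
Mask: 11111111.11111111.00000000.00000000
AND operation:
Net:  10110100.10010101.00000000.00000000
Network: 180.149.0.0/16


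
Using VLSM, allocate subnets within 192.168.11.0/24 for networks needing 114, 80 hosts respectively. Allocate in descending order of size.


114 hosts -> /25 (126 usable): 192.168.11.0/25
80 hosts -> /25 (126 usable): 192.168.11.128/25
Allocation: 192.168.11.0/25 (114 hosts, 126 usable); 192.168.11.128/25 (80 hosts, 126 usable)


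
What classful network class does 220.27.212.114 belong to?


First octet: 220
Binary: 11011100
110xxxxx -> Class C (192-223)
Class C, default mask 255.255.255.0 (/24)


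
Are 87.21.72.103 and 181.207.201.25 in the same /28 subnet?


Mask: 255.255.255.240
87.21.72.103 AND mask = 87.21.72.96
181.207.201.25 AND mask = 181.207.201.16
No, different subnets (87.21.72.96 vs 181.207.201.16)


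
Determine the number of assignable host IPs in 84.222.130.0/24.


Host bits = 32 - 24 = 8
Total addresses = 2^8 = 256
Usable = total - 2 (network and broadcast)
Usable hosts: 254


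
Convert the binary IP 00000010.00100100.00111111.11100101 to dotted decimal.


00000010 = 2
00100100 = 36
00111111 = 63
11100101 = 229
IP: 2.36.63.229


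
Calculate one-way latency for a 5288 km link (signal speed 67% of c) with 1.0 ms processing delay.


Speed = 0.67 * 3e5 km/s = 201000 km/s
Propagation delay = 5288 / 201000 = 0.0263 s = 26.3085 ms
Processing delay = 1.0 ms
Total one-way latency = 27.3085 ms


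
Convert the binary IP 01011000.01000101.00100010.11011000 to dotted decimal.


01011000 = 88
01000101 = 69
00100010 = 34
11011000 = 216
IP: 88.69.34.216


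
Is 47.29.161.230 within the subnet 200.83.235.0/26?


Subnet network: 200.83.235.0
Test IP AND mask: 47.29.161.192
No, 47.29.161.230 is not in 200.83.235.0/26


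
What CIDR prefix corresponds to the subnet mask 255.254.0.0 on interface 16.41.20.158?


Binary: 11111111.11111110.00000000.00000000
Count leading 1s
Prefix: /15


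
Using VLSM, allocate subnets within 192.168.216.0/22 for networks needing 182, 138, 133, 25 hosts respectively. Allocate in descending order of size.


182 hosts -> /24 (254 usable): 192.168.216.0/24
138 hosts -> /24 (254 usable): 192.168.217.0/24
133 hosts -> /24 (254 usable): 192.168.218.0/24
25 hosts -> /27 (30 usable): 192.168.219.0/27
Allocation: 192.168.216.0/24 (182 hosts, 254 usable); 192.168.217.0/24 (138 hosts, 254 usable); 192.168.218.0/24 (133 hosts, 254 usable); 192.168.219.0/27 (25 hosts, 30 usable)


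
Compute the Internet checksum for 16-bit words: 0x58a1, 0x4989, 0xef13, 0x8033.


Sum all words (with carry folding):
+ 0x58a1 = 0x58a1
+ 0x4989 = 0xa22a
+ 0xef13 = 0x913e
+ 0x8033 = 0x1172
One's complement: ~0x1172
Checksum = 0xee8d


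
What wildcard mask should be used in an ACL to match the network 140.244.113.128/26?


Subnet mask: 255.255.255.192
Wildcard = 255.255.255.255 - subnet mask
255 - 255 = 0
255 - 255 = 0
255 - 255 = 0
255 - 192 = 63
Wildcard: 0.0.0.63


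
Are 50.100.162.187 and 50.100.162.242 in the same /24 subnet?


Mask: 255.255.255.0
50.100.162.187 AND mask = 50.100.162.0
50.100.162.242 AND mask = 50.100.162.0
Yes, same subnet (50.100.162.0)


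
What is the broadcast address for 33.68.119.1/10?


Network: 33.64.0.0/10
Host bits = 22
Set all host bits to 1:
Broadcast: 33.127.255.255


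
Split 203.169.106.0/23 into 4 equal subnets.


New prefix = 23 + 2 = 25
Each subnet has 128 addresses
  203.169.106.0/25
  203.169.106.128/25
  203.169.107.0/25
  203.169.107.128/25
Subnets: 203.169.106.0/25, 203.169.106.128/25, 203.169.107.0/25, 203.169.107.128/25


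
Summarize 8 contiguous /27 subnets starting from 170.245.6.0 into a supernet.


Original prefix: /27
Number of subnets: 8 = 2^3
New prefix = 27 - 3 = 24
Supernet: 170.245.6.0/24


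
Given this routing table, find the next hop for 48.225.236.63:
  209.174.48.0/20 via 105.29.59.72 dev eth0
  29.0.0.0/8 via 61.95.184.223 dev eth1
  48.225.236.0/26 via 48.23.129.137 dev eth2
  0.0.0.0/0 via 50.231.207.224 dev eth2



Longest prefix match for 48.225.236.63:
  /20 209.174.48.0: no
  /8 29.0.0.0: no
  /26 48.225.236.0: MATCH
  /0 0.0.0.0: MATCH
Selected: next-hop 48.23.129.137 via eth2 (matched /26)


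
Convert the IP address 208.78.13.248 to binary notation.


208 = 11010000
78 = 01001110
13 = 00001101
248 = 11111000
Binary: 11010000.01001110.00001101.11111000


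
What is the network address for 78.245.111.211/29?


IP:   01001110.11110101.01101111.11010011
Mask: 11111111.11111111.11111111.11111000
AND operation:
Net:  01001110.11110101.01101111.11010000
Network: 78.245.111.208/29


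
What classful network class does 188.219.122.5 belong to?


First octet: 188
Binary: 10111100
10xxxxxx -> Class B (128-191)
Class B, default mask 255.255.0.0 (/16)


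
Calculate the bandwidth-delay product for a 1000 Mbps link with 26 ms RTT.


BDP = bandwidth * RTT
= 1000 Mbps * 26 ms
= 1000 * 1e6 * 26 / 1000 bits
= 26000000 bits
= 3250000 bytes
= 3173.8281 KB
BDP = 26000000 bits (3250000 bytes)


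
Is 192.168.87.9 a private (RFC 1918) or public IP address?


RFC 1918 private ranges:
  10.0.0.0/8 (10.0.0.0 - 10.255.255.255)
  172.16.0.0/12 (172.16.0.0 - 172.31.255.255)
  192.168.0.0/16 (192.168.0.0 - 192.168.255.255)
Private (in 192.168.0.0/16)


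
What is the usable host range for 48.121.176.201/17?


Network: 48.121.128.0
Broadcast: 48.121.255.255
First usable = network + 1
Last usable = broadcast - 1
Range: 48.121.128.1 to 48.121.255.254


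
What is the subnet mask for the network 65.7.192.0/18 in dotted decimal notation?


/18 means 18 network bits, 14 host bits
Binary: 11111111111111111100000000000000
Mask: 255.255.192.0


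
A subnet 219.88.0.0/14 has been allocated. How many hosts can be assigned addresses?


Host bits = 32 - 14 = 18
Total addresses = 2^18 = 262144
Usable = total - 2 (network and broadcast)
Usable hosts: 262142


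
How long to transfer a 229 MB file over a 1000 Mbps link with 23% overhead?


Effective throughput = 1000 * (1 - 23/100) = 770 Mbps
File size in Mb = 229 * 8 = 1832 Mb
Time = 1832 / 770
Time = 2.3792 seconds


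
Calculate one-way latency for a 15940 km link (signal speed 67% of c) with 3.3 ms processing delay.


Speed = 0.67 * 3e5 km/s = 201000 km/s
Propagation delay = 15940 / 201000 = 0.0793 s = 79.3035 ms
Processing delay = 3.3 ms
Total one-way latency = 82.6035 ms


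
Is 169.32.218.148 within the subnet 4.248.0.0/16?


Subnet network: 4.248.0.0
Test IP AND mask: 169.32.0.0
No, 169.32.218.148 is not in 4.248.0.0/16


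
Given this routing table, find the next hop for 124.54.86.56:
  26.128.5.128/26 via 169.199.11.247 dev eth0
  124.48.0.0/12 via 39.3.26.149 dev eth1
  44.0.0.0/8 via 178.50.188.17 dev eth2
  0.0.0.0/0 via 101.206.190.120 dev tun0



Longest prefix match for 124.54.86.56:
  /26 26.128.5.128: no
  /12 124.48.0.0: MATCH
  /8 44.0.0.0: no
  /0 0.0.0.0: MATCH
Selected: next-hop 39.3.26.149 via eth1 (matched /12)


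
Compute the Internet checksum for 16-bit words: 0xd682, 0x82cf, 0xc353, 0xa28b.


Sum all words (with carry folding):
+ 0xd682 = 0xd682
+ 0x82cf = 0x5952
+ 0xc353 = 0x1ca6
+ 0xa28b = 0xbf31
One's complement: ~0xbf31
Checksum = 0x40ce


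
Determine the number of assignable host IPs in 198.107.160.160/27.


Host bits = 32 - 27 = 5
Total addresses = 2^5 = 32
Usable = total - 2 (network and broadcast)
Usable hosts: 30


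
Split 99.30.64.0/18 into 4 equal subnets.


New prefix = 18 + 2 = 20
Each subnet has 4096 addresses
  99.30.64.0/20
  99.30.80.0/20
  99.30.96.0/20
  99.30.112.0/20
Subnets: 99.30.64.0/20, 99.30.80.0/20, 99.30.96.0/20, 99.30.112.0/20


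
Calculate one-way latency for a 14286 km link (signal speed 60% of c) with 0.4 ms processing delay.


Speed = 0.6 * 3e5 km/s = 180000 km/s
Propagation delay = 14286 / 180000 = 0.0794 s = 79.3667 ms
Processing delay = 0.4 ms
Total one-way latency = 79.7667 ms


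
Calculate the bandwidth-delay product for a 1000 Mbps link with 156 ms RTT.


BDP = bandwidth * RTT
= 1000 Mbps * 156 ms
= 1000 * 1e6 * 156 / 1000 bits
= 156000000 bits
= 19500000 bytes
= 19042.9688 KB
BDP = 156000000 bits (19500000 bytes)


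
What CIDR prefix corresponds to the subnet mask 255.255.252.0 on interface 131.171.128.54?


Binary: 11111111.11111111.11111100.00000000
Count leading 1s
Prefix: /22


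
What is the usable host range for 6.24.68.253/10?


Network: 6.0.0.0
Broadcast: 6.63.255.255
First usable = network + 1
Last usable = broadcast - 1
Range: 6.0.0.1 to 6.63.255.254


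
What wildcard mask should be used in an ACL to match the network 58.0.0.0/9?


Subnet mask: 255.128.0.0
Wildcard = 255.255.255.255 - subnet mask
255 - 255 = 0
255 - 128 = 127
255 - 0 = 255
255 - 0 = 255
Wildcard: 0.127.255.255


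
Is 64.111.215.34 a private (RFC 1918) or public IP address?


RFC 1918 private ranges:
  10.0.0.0/8 (10.0.0.0 - 10.255.255.255)
  172.16.0.0/12 (172.16.0.0 - 172.31.255.255)
  192.168.0.0/16 (192.168.0.0 - 192.168.255.255)
Public (not in any RFC 1918 range)


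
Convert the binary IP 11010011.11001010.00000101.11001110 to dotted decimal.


11010011 = 211
11001010 = 202
00000101 = 5
11001110 = 206
IP: 211.202.5.206


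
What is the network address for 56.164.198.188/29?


IP:   00111000.10100100.11000110.10111100
Mask: 11111111.11111111.11111111.11111000
AND operation:
Net:  00111000.10100100.11000110.10111000
Network: 56.164.198.184/29


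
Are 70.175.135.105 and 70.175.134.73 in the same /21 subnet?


Mask: 255.255.248.0
70.175.135.105 AND mask = 70.175.128.0
70.175.134.73 AND mask = 70.175.128.0
Yes, same subnet (70.175.128.0)


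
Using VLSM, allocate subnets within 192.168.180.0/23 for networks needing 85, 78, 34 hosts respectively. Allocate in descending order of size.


85 hosts -> /25 (126 usable): 192.168.180.0/25
78 hosts -> /25 (126 usable): 192.168.180.128/25
34 hosts -> /26 (62 usable): 192.168.181.0/26
Allocation: 192.168.180.0/25 (85 hosts, 126 usable); 192.168.180.128/25 (78 hosts, 126 usable); 192.168.181.0/26 (34 hosts, 62 usable)


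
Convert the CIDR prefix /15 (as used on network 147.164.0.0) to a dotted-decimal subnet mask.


/15 means 15 network bits, 17 host bits
Binary: 11111111111111100000000000000000
Mask: 255.254.0.0


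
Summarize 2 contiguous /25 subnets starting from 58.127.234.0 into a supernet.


Original prefix: /25
Number of subnets: 2 = 2^1
New prefix = 25 - 1 = 24
Supernet: 58.127.234.0/24


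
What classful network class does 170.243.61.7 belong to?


First octet: 170
Binary: 10101010
10xxxxxx -> Class B (128-191)
Class B, default mask 255.255.0.0 (/16)


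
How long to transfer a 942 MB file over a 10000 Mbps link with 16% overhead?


Effective throughput = 10000 * (1 - 16/100) = 8400 Mbps
File size in Mb = 942 * 8 = 7536 Mb
Time = 7536 / 8400
Time = 0.8971 seconds


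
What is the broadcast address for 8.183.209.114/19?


Network: 8.183.192.0/19
Host bits = 13
Set all host bits to 1:
Broadcast: 8.183.223.255


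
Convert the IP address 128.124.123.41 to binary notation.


128 = 10000000
124 = 01111100
123 = 01111011
41 = 00101001
Binary: 10000000.01111100.01111011.00101001


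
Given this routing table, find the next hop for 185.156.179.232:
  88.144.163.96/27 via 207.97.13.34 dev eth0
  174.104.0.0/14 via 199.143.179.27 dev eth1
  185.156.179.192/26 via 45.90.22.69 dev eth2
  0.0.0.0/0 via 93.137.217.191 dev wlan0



Longest prefix match for 185.156.179.232:
  /27 88.144.163.96: no
  /14 174.104.0.0: no
  /26 185.156.179.192: MATCH
  /0 0.0.0.0: MATCH
Selected: next-hop 45.90.22.69 via eth2 (matched /26)


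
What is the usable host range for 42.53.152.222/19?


Network: 42.53.128.0
Broadcast: 42.53.159.255
First usable = network + 1
Last usable = broadcast - 1
Range: 42.53.128.1 to 42.53.159.254


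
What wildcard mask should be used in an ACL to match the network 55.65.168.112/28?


Subnet mask: 255.255.255.240
Wildcard = 255.255.255.255 - subnet mask
255 - 255 = 0
255 - 255 = 0
255 - 255 = 0
255 - 240 = 15
Wildcard: 0.0.0.15


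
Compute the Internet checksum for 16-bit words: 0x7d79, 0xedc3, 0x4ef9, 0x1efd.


Sum all words (with carry folding):
+ 0x7d79 = 0x7d79
+ 0xedc3 = 0x6b3d
+ 0x4ef9 = 0xba36
+ 0x1efd = 0xd933
One's complement: ~0xd933
Checksum = 0x26cc


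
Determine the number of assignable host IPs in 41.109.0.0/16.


Host bits = 32 - 16 = 16
Total addresses = 2^16 = 65536
Usable = total - 2 (network and broadcast)
Usable hosts: 65534


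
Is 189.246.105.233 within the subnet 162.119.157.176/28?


Subnet network: 162.119.157.176
Test IP AND mask: 189.246.105.224
No, 189.246.105.233 is not in 162.119.157.176/28


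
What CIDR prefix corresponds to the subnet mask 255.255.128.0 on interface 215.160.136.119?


Binary: 11111111.11111111.10000000.00000000
Count leading 1s
Prefix: /17


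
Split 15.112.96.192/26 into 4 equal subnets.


New prefix = 26 + 2 = 28
Each subnet has 16 addresses
  15.112.96.192/28
  15.112.96.208/28
  15.112.96.224/28
  15.112.96.240/28
Subnets: 15.112.96.192/28, 15.112.96.208/28, 15.112.96.224/28, 15.112.96.240/28


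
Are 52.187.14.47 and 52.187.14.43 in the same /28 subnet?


Mask: 255.255.255.240
52.187.14.47 AND mask = 52.187.14.32
52.187.14.43 AND mask = 52.187.14.32
Yes, same subnet (52.187.14.32)


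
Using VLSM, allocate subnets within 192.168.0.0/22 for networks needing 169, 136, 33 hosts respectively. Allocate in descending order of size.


169 hosts -> /24 (254 usable): 192.168.0.0/24
136 hosts -> /24 (254 usable): 192.168.1.0/24
33 hosts -> /26 (62 usable): 192.168.2.0/26
Allocation: 192.168.0.0/24 (169 hosts, 254 usable); 192.168.1.0/24 (136 hosts, 254 usable); 192.168.2.0/26 (33 hosts, 62 usable)


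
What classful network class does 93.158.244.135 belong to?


First octet: 93
Binary: 01011101
0xxxxxxx -> Class A (1-126)
Class A, default mask 255.0.0.0 (/8)


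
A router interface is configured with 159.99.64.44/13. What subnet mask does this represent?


/13 means 13 network bits, 19 host bits
Binary: 11111111111110000000000000000000
Mask: 255.248.0.0


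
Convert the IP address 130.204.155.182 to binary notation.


130 = 10000010
204 = 11001100
155 = 10011011
182 = 10110110
Binary: 10000010.11001100.10011011.10110110


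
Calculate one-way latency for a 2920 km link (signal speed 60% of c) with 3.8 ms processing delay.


Speed = 0.6 * 3e5 km/s = 180000 km/s
Propagation delay = 2920 / 180000 = 0.0162 s = 16.2222 ms
Processing delay = 3.8 ms
Total one-way latency = 20.0222 ms


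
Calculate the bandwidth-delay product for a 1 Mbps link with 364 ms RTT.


BDP = bandwidth * RTT
= 1 Mbps * 364 ms
= 1 * 1e6 * 364 / 1000 bits
= 364000 bits
= 45500 bytes
= 44.4336 KB
BDP = 364000 bits (45500 bytes)


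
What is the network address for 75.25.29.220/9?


IP:   01001011.00011001.00011101.11011100
Mask: 11111111.10000000.00000000.00000000
AND operation:
Net:  01001011.00000000.00000000.00000000
Network: 75.0.0.0/9


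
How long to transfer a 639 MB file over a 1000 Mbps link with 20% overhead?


Effective throughput = 1000 * (1 - 20/100) = 800 Mbps
File size in Mb = 639 * 8 = 5112 Mb
Time = 5112 / 800
Time = 6.39 seconds


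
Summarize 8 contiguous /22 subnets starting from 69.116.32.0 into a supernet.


Original prefix: /22
Number of subnets: 8 = 2^3
New prefix = 22 - 3 = 19
Supernet: 69.116.32.0/19


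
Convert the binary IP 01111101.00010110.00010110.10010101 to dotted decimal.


01111101 = 125
00010110 = 22
00010110 = 22
10010101 = 149
IP: 125.22.22.149


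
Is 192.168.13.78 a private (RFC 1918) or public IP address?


RFC 1918 private ranges:
  10.0.0.0/8 (10.0.0.0 - 10.255.255.255)
  172.16.0.0/12 (172.16.0.0 - 172.31.255.255)
  192.168.0.0/16 (192.168.0.0 - 192.168.255.255)
Private (in 192.168.0.0/16)


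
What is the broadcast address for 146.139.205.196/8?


Network: 146.0.0.0/8
Host bits = 24
Set all host bits to 1:
Broadcast: 146.255.255.255


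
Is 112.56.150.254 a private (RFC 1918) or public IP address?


RFC 1918 private ranges:
  10.0.0.0/8 (10.0.0.0 - 10.255.255.255)
  172.16.0.0/12 (172.16.0.0 - 172.31.255.255)
  192.168.0.0/16 (192.168.0.0 - 192.168.255.255)
Public (not in any RFC 1918 range)


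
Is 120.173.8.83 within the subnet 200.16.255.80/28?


Subnet network: 200.16.255.80
Test IP AND mask: 120.173.8.80
No, 120.173.8.83 is not in 200.16.255.80/28


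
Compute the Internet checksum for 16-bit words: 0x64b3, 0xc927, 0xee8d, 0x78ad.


Sum all words (with carry folding):
+ 0x64b3 = 0x64b3
+ 0xc927 = 0x2ddb
+ 0xee8d = 0x1c69
+ 0x78ad = 0x9516
One's complement: ~0x9516
Checksum = 0x6ae9


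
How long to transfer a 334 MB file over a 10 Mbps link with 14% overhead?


Effective throughput = 10 * (1 - 14/100) = 8.6 Mbps
File size in Mb = 334 * 8 = 2672 Mb
Time = 2672 / 8.6
Time = 310.6977 seconds


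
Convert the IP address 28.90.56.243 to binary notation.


28 = 00011100
90 = 01011010
56 = 00111000
243 = 11110011
Binary: 00011100.01011010.00111000.11110011


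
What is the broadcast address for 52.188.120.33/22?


Network: 52.188.120.0/22
Host bits = 10
Set all host bits to 1:
Broadcast: 52.188.123.255


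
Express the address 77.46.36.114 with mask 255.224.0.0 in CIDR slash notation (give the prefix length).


Binary: 11111111.11100000.00000000.00000000
Count leading 1s
Prefix: /11


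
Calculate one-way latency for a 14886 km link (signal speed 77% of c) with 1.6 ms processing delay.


Speed = 0.77 * 3e5 km/s = 231000 km/s
Propagation delay = 14886 / 231000 = 0.0644 s = 64.4416 ms
Processing delay = 1.6 ms
Total one-way latency = 66.0416 ms


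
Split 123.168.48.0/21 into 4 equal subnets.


New prefix = 21 + 2 = 23
Each subnet has 512 addresses
  123.168.48.0/23
  123.168.50.0/23
  123.168.52.0/23
  123.168.54.0/23
Subnets: 123.168.48.0/23, 123.168.50.0/23, 123.168.52.0/23, 123.168.54.0/23


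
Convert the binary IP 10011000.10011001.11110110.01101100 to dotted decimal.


10011000 = 152
10011001 = 153
11110110 = 246
01101100 = 108
IP: 152.153.246.108


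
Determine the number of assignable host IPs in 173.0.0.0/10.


Host bits = 32 - 10 = 22
Total addresses = 2^22 = 4194304
Usable = total - 2 (network and broadcast)
Usable hosts: 4194302


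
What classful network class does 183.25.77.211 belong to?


First octet: 183
Binary: 10110111
10xxxxxx -> Class B (128-191)
Class B, default mask 255.255.0.0 (/16)


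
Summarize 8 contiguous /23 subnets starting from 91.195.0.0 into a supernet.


Original prefix: /23
Number of subnets: 8 = 2^3
New prefix = 23 - 3 = 20
Supernet: 91.195.0.0/20


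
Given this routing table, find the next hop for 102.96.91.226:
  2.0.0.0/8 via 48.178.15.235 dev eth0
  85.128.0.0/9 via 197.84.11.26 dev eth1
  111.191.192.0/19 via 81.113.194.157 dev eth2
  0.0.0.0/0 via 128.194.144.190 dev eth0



Longest prefix match for 102.96.91.226:
  /8 2.0.0.0: no
  /9 85.128.0.0: no
  /19 111.191.192.0: no
  /0 0.0.0.0: MATCH
Selected: next-hop 128.194.144.190 via eth0 (matched /0)


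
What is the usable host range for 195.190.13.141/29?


Network: 195.190.13.136
Broadcast: 195.190.13.143
First usable = network + 1
Last usable = broadcast - 1
Range: 195.190.13.137 to 195.190.13.142


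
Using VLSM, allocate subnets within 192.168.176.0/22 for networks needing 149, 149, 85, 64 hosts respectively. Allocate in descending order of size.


149 hosts -> /24 (254 usable): 192.168.176.0/24
149 hosts -> /24 (254 usable): 192.168.177.0/24
85 hosts -> /25 (126 usable): 192.168.178.0/25
64 hosts -> /25 (126 usable): 192.168.178.128/25
Allocation: 192.168.176.0/24 (149 hosts, 254 usable); 192.168.177.0/24 (149 hosts, 254 usable); 192.168.178.0/25 (85 hosts, 126 usable); 192.168.178.128/25 (64 hosts, 126 usable)


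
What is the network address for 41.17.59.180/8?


IP:   00101001.00010001.00111011.10110100
Mask: 11111111.00000000.00000000.00000000
AND operation:
Net:  00101001.00000000.00000000.00000000
Network: 41.0.0.0/8


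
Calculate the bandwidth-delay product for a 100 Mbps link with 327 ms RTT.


BDP = bandwidth * RTT
= 100 Mbps * 327 ms
= 100 * 1e6 * 327 / 1000 bits
= 32700000 bits
= 4087500 bytes
= 3991.6992 KB
BDP = 32700000 bits (4087500 bytes)


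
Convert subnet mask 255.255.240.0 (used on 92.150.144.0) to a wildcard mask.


Subnet mask: 255.255.240.0
Wildcard = 255.255.255.255 - subnet mask
255 - 255 = 0
255 - 255 = 0
255 - 240 = 15
255 - 0 = 255
Wildcard: 0.0.15.255


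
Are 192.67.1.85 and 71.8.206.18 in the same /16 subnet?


Mask: 255.255.0.0
192.67.1.85 AND mask = 192.67.0.0
71.8.206.18 AND mask = 71.8.0.0
No, different subnets (192.67.0.0 vs 71.8.0.0)


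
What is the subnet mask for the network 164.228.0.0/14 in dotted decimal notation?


/14 means 14 network bits, 18 host bits
Binary: 11111111111111000000000000000000
Mask: 255.252.0.0


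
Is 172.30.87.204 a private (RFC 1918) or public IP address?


RFC 1918 private ranges:
  10.0.0.0/8 (10.0.0.0 - 10.255.255.255)
  172.16.0.0/12 (172.16.0.0 - 172.31.255.255)
  192.168.0.0/16 (192.168.0.0 - 192.168.255.255)
Private (in 172.16.0.0/12)


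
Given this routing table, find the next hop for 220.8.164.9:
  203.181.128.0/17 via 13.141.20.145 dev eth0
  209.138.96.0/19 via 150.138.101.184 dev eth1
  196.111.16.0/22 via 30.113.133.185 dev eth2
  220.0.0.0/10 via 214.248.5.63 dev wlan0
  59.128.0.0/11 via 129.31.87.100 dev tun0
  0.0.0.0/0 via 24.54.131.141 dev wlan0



Longest prefix match for 220.8.164.9:
  /17 203.181.128.0: no
  /19 209.138.96.0: no
  /22 196.111.16.0: no
  /10 220.0.0.0: MATCH
  /11 59.128.0.0: no
  /0 0.0.0.0: MATCH
Selected: next-hop 214.248.5.63 via wlan0 (matched /10)


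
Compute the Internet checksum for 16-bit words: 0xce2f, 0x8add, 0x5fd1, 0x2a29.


Sum all words (with carry folding):
+ 0xce2f = 0xce2f
+ 0x8add = 0x590d
+ 0x5fd1 = 0xb8de
+ 0x2a29 = 0xe307
One's complement: ~0xe307
Checksum = 0x1cf8


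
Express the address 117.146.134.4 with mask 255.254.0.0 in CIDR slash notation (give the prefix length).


Binary: 11111111.11111110.00000000.00000000
Count leading 1s
Prefix: /15


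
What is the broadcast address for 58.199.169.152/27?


Network: 58.199.169.128/27
Host bits = 5
Set all host bits to 1:
Broadcast: 58.199.169.159


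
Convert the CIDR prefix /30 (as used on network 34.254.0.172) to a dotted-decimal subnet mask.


/30 means 30 network bits, 2 host bits
Binary: 11111111111111111111111111111100
Mask: 255.255.255.252
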